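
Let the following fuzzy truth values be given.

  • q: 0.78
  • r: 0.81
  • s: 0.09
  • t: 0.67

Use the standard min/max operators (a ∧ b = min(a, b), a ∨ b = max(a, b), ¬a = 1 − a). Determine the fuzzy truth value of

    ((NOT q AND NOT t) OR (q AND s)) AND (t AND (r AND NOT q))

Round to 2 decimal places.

NOT q = 1 − 0.78 = 0.22
NOT t = 1 − 0.67 = 0.33
NOT q AND NOT t = min(a, b) on (0.22, 0.33) = 0.22
q AND s = min(a, b) on (0.78, 0.09) = 0.09
(NOT q AND NOT t) OR (q AND s) = max(a, b) on (0.22, 0.09) = 0.22
NOT q = 1 − 0.78 = 0.22
r AND NOT q = min(a, b) on (0.81, 0.22) = 0.22
t AND (r AND NOT q) = min(a, b) on (0.67, 0.22) = 0.22
((NOT q AND NOT t) OR (q AND s)) AND (t AND (r AND NOT q)) = min(a, b) on (0.22, 0.22) = 0.22

0.22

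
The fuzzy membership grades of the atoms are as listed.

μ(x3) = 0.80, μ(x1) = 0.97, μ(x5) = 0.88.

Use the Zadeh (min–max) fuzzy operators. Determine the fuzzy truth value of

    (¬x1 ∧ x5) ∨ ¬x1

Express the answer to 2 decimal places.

0.03

¬x1 = 1 − 0.97 = 0.03
¬x1 ∧ x5 = min(a, b) on (0.03, 0.88) = 0.03
¬x1 = 1 − 0.97 = 0.03
(¬x1 ∧ x5) ∨ ¬x1 = max(a, b) on (0.03, 0.03) = 0.03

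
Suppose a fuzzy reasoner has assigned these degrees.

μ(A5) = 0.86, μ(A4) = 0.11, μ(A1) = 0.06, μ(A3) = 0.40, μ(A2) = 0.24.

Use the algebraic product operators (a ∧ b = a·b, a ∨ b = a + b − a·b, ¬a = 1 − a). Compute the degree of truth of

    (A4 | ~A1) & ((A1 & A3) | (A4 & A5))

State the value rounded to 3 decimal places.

~A1 = 1 − 0.0600 = 0.9400
A4 | ~A1 = a + b − a·b on (0.1100, 0.9400) = 0.9466
A1 & A3 = a·b on (0.0600, 0.4000) = 0.0240
A4 & A5 = a·b on (0.1100, 0.8600) = 0.0946
(A1 & A3) | (A4 & A5) = a + b − a·b on (0.0240, 0.0946) = 0.1163
(A4 | ~A1) & ((A1 & A3) | (A4 & A5)) = a·b on (0.9466, 0.1163) = 0.1101

0.110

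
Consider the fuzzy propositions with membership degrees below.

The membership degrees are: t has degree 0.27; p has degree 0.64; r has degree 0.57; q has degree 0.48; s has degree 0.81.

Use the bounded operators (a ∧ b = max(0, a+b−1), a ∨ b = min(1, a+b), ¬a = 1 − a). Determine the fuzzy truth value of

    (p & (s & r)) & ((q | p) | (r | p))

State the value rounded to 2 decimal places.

0.02

s & r = max(0, a+b−1) on (0.81, 0.57) = 0.38
p & (s & r) = max(0, a+b−1) on (0.64, 0.38) = 0.02
q | p = min(1, a+b) on (0.48, 0.64) = 1.00
r | p = min(1, a+b) on (0.57, 0.64) = 1.00
(q | p) | (r | p) = min(1, a+b) on (1.00, 1.00) = 1.00
(p & (s & r)) & ((q | p) | (r | p)) = max(0, a+b−1) on (0.02, 1.00) = 0.02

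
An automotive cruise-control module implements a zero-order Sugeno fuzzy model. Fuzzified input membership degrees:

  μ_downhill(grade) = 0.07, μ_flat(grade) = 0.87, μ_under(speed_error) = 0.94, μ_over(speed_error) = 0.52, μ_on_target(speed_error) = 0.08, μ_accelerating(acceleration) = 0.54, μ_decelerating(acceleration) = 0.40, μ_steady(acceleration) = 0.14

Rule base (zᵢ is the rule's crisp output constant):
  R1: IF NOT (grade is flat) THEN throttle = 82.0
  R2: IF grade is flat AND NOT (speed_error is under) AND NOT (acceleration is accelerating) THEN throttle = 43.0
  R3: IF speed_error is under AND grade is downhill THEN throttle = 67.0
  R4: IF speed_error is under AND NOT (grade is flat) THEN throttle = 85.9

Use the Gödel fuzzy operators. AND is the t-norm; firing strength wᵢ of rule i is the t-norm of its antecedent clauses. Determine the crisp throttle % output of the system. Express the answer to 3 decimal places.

R1 (z=82.0): ¬flat=1−0.87=0.13 → w = 0.13
R2 (z=43.0): flat=0.87, ¬under=1−0.94=0.06, ¬accelerating=1−0.54=0.46; AND[min(a, b)] → w = 0.06
R3 (z=67.0): under=0.94, downhill=0.07; AND[min(a, b)] → w = 0.07
R4 (z=85.9): under=0.94, ¬flat=1−0.87=0.13; AND[min(a, b)] → w = 0.13
Weighted average = (0.13·82.0 + 0.06·43.0 + 0.07·67.0 + 0.13·85.9) / (0.13 + 0.06 + 0.07 + 0.13)
  = 29.0970 / 0.3900 = 74.608

74.608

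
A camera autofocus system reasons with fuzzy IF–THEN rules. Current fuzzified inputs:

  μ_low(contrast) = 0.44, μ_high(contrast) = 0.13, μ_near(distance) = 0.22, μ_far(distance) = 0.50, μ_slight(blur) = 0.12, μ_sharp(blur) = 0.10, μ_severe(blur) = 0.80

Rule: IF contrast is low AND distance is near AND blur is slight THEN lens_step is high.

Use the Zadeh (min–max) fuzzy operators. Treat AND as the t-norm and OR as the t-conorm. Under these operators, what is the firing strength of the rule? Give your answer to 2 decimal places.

firing strength: low=0.44, near=0.22, slight=0.12; AND[min(a, b)] → w = 0.12

0.12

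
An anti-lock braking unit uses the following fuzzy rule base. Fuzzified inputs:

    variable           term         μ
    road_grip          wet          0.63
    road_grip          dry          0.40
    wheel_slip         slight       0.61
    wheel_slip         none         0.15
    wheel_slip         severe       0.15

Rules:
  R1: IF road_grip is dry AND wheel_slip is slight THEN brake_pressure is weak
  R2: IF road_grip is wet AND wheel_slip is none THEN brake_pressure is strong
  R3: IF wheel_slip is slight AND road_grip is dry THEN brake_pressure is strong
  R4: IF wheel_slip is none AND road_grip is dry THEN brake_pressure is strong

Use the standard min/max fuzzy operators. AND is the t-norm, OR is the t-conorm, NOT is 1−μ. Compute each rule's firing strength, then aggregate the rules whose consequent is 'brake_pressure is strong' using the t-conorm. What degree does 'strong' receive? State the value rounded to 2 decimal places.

R1: dry=0.40, slight=0.61; AND[min(a, b)] → w = 0.40
R2: wet=0.63, none=0.15; AND[min(a, b)] → w = 0.15
R3: slight=0.61, dry=0.40; AND[min(a, b)] → w = 0.40
R4: none=0.15, dry=0.40; AND[min(a, b)] → w = 0.15
Rules with consequent 'strong': {R2, R3, R4} → strengths 0.15, 0.40, 0.15
Aggregate via t-conorm [max(a, b)]: 0.40

0.40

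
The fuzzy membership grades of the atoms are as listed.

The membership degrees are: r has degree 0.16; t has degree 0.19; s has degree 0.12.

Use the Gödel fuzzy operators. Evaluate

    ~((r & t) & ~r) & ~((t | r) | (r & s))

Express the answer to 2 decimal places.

r & t = min(a, b) on (0.16, 0.19) = 0.16
~r = 1 − 0.16 = 0.84
(r & t) & ~r = min(a, b) on (0.16, 0.84) = 0.16
~((r & t) & ~r) = 1 − 0.16 = 0.84
t | r = max(a, b) on (0.19, 0.16) = 0.19
r & s = min(a, b) on (0.16, 0.12) = 0.12
(t | r) | (r & s) = max(a, b) on (0.19, 0.12) = 0.19
~((t | r) | (r & s)) = 1 − 0.19 = 0.81
~((r & t) & ~r) & ~((t | r) | (r & s)) = min(a, b) on (0.84, 0.81) = 0.81

0.81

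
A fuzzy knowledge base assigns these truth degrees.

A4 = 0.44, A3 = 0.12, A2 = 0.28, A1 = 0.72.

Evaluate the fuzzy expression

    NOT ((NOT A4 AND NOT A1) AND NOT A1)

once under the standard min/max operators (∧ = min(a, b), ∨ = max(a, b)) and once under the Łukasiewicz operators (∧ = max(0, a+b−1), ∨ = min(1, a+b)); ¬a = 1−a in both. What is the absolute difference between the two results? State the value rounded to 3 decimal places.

Under standard min/max:
  NOT A4 = 1 − 0.44 = 0.56
  NOT A1 = 1 − 0.72 = 0.28
  NOT A4 AND NOT A1 = min(a, b) on (0.56, 0.28) = 0.28
  NOT A1 = 1 − 0.72 = 0.28
  (NOT A4 AND NOT A1) AND NOT A1 = min(a, b) on (0.28, 0.28) = 0.28
  NOT ((NOT A4 AND NOT A1) AND NOT A1) = 1 − 0.28 = 0.72
  → value = 0.7200
Under Łukasiewicz:
  NOT A4 = 1 − 0.44 = 0.56
  NOT A1 = 1 − 0.72 = 0.28
  NOT A4 AND NOT A1 = max(0, a+b−1) on (0.56, 0.28) = 0.00
  NOT A1 = 1 − 0.72 = 0.28
  (NOT A4 AND NOT A1) AND NOT A1 = max(0, a+b−1) on (0.00, 0.28) = 0.00
  NOT ((NOT A4 AND NOT A1) AND NOT A1) = 1 − 0.00 = 1.00
  → value = 1.0000
|0.7200 − 1.0000| = 0.280

0.280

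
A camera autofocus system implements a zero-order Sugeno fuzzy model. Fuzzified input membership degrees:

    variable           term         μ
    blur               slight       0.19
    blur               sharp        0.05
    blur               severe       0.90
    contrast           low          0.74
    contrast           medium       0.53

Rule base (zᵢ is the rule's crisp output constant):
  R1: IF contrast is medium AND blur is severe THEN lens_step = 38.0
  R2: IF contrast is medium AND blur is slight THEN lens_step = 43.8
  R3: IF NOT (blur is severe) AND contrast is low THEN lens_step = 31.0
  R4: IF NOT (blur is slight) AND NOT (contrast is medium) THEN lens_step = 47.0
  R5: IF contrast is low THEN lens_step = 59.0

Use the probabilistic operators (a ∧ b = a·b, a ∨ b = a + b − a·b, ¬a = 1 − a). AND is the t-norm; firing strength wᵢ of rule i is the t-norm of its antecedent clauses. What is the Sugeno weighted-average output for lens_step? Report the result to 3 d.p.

R1 (z=38.0): medium=0.53, severe=0.90; AND[a·b] → w = 0.4770
R2 (z=43.8): medium=0.53, slight=0.19; AND[a·b] → w = 0.1007
R3 (z=31.0): ¬severe=1−0.90=0.10, low=0.74; AND[a·b] → w = 0.0740
R4 (z=47.0): ¬slight=1−0.19=0.81, ¬medium=1−0.53=0.47; AND[a·b] → w = 0.3807
R5 (z=59.0): low=0.74 → w = 0.7400
Weighted average = (0.4770·38.0 + 0.1007·43.8 + 0.0740·31.0 + 0.3807·47.0 + 0.7400·59.0) / (0.4770 + 0.1007 + 0.0740 + 0.3807 + 0.7400)
  = 86.3836 / 1.7724 = 48.738

48.738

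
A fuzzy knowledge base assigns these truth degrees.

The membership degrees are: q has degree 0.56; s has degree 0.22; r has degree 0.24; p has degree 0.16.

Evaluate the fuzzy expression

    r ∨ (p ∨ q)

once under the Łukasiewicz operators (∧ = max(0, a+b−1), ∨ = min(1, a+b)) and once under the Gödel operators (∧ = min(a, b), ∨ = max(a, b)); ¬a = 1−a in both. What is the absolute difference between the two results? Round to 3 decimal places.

0.400

Under Łukasiewicz:
  p ∨ q = min(1, a+b) on (0.16, 0.56) = 0.72
  r ∨ (p ∨ q) = min(1, a+b) on (0.24, 0.72) = 0.96
  → value = 0.9600
Under Gödel:
  p ∨ q = max(a, b) on (0.16, 0.56) = 0.56
  r ∨ (p ∨ q) = max(a, b) on (0.24, 0.56) = 0.56
  → value = 0.5600
|0.9600 − 0.5600| = 0.400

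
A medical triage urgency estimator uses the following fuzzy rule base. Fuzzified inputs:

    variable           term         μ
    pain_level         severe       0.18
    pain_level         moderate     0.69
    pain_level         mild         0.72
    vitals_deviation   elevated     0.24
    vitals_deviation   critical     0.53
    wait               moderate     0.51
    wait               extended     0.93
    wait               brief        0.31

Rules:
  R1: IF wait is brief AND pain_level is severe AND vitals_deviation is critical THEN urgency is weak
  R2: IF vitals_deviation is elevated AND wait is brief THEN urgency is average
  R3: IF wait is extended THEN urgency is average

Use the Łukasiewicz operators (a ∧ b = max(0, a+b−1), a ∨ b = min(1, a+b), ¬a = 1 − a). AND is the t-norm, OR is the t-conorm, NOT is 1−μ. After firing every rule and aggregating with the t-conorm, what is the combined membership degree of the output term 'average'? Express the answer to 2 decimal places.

R1: brief=0.31, severe=0.18, critical=0.53; AND[max(0, a+b−1)] → w = 0.00
R2: elevated=0.24, brief=0.31; AND[max(0, a+b−1)] → w = 0.00
R3: extended=0.93 → w = 0.93
Rules with consequent 'average': {R2, R3} → strengths 0.00, 0.93
Aggregate via t-conorm [min(1, a+b)]: 0.93

0.93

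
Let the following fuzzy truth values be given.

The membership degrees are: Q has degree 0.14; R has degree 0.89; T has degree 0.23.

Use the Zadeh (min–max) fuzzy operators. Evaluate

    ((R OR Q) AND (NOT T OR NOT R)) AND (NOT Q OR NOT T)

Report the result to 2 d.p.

0.77

R OR Q = max(a, b) on (0.89, 0.14) = 0.89
NOT T = 1 − 0.23 = 0.77
NOT R = 1 − 0.89 = 0.11
NOT T OR NOT R = max(a, b) on (0.77, 0.11) = 0.77
(R OR Q) AND (NOT T OR NOT R) = min(a, b) on (0.89, 0.77) = 0.77
NOT Q = 1 − 0.14 = 0.86
NOT T = 1 − 0.23 = 0.77
NOT Q OR NOT T = max(a, b) on (0.86, 0.77) = 0.86
((R OR Q) AND (NOT T OR NOT R)) AND (NOT Q OR NOT T) = min(a, b) on (0.77, 0.86) = 0.77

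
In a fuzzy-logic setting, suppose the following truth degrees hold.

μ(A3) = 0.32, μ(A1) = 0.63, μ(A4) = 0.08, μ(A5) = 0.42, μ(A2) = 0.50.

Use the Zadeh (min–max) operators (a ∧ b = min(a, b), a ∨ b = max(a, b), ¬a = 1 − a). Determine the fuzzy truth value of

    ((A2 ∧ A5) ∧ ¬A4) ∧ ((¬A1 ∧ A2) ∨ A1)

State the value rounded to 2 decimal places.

0.42

A2 ∧ A5 = min(a, b) on (0.50, 0.42) = 0.42
¬A4 = 1 − 0.08 = 0.92
(A2 ∧ A5) ∧ ¬A4 = min(a, b) on (0.42, 0.92) = 0.42
¬A1 = 1 − 0.63 = 0.37
¬A1 ∧ A2 = min(a, b) on (0.37, 0.50) = 0.37
(¬A1 ∧ A2) ∨ A1 = max(a, b) on (0.37, 0.63) = 0.63
((A2 ∧ A5) ∧ ¬A4) ∧ ((¬A1 ∧ A2) ∨ A1) = min(a, b) on (0.42, 0.63) = 0.42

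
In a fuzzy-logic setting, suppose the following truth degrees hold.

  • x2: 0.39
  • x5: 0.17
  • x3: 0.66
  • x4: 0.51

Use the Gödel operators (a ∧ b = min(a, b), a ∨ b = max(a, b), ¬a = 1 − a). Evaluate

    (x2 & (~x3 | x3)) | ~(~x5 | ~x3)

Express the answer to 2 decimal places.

0.39

~x3 = 1 − 0.66 = 0.34
~x3 | x3 = max(a, b) on (0.34, 0.66) = 0.66
x2 & (~x3 | x3) = min(a, b) on (0.39, 0.66) = 0.39
~x5 = 1 − 0.17 = 0.83
~x3 = 1 − 0.66 = 0.34
~x5 | ~x3 = max(a, b) on (0.83, 0.34) = 0.83
~(~x5 | ~x3) = 1 − 0.83 = 0.17
(x2 & (~x3 | x3)) | ~(~x5 | ~x3) = max(a, b) on (0.39, 0.17) = 0.39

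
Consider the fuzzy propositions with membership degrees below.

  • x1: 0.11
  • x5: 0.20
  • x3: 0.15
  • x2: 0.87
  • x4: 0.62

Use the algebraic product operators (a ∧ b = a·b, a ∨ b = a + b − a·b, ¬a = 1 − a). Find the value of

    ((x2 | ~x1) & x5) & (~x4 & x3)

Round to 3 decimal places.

0.011

~x1 = 1 − 0.1100 = 0.8900
x2 | ~x1 = a + b − a·b on (0.8700, 0.8900) = 0.9857
(x2 | ~x1) & x5 = a·b on (0.9857, 0.2000) = 0.1971
~x4 = 1 − 0.6200 = 0.3800
~x4 & x3 = a·b on (0.3800, 0.1500) = 0.0570
((x2 | ~x1) & x5) & (~x4 & x3) = a·b on (0.1971, 0.0570) = 0.0112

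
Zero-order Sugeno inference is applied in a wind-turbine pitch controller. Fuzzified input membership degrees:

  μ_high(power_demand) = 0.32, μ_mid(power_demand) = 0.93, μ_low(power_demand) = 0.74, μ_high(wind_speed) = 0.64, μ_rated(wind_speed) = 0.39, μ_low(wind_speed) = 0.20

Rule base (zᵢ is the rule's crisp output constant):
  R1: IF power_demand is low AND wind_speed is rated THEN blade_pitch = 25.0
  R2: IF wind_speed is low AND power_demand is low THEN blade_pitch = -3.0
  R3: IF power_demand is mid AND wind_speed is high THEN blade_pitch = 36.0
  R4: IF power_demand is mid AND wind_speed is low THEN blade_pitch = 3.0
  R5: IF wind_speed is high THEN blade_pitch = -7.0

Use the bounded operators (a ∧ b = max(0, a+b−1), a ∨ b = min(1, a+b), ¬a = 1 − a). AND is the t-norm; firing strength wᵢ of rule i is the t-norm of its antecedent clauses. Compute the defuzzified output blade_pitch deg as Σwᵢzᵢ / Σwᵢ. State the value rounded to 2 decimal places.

R1 (z=25.0): low=0.74, rated=0.39; AND[max(0, a+b−1)] → w = 0.13
R2 (z=-3.0): low=0.20, low=0.74; AND[max(0, a+b−1)] → w = 0.00
R3 (z=36.0): mid=0.93, high=0.64; AND[max(0, a+b−1)] → w = 0.57
R4 (z=3.0): mid=0.93, low=0.20; AND[max(0, a+b−1)] → w = 0.13
R5 (z=-7.0): high=0.64 → w = 0.64
Weighted average = (0.13·25.0 + 0.00·-3.0 + 0.57·36.0 + 0.13·3.0 + 0.64·-7.0) / (0.13 + 0.00 + 0.57 + 0.13 + 0.64)
  = 19.6800 / 1.4700 = 13.39

13.39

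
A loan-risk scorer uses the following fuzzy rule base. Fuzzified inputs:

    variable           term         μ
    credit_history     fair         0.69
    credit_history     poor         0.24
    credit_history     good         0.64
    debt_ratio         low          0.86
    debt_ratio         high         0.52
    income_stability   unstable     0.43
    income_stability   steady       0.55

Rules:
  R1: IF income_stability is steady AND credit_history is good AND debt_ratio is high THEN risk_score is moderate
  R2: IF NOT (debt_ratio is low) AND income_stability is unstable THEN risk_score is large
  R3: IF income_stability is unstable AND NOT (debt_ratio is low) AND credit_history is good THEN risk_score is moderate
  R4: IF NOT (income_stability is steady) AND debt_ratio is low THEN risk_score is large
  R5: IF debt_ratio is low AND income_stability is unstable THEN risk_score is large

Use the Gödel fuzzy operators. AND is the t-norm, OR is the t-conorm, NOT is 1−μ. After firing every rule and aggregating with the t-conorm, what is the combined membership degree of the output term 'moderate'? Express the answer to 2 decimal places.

R1: steady=0.55, good=0.64, high=0.52; AND[min(a, b)] → w = 0.52
R2: ¬low=1−0.86=0.14, unstable=0.43; AND[min(a, b)] → w = 0.14
R3: unstable=0.43, ¬low=1−0.86=0.14, good=0.64; AND[min(a, b)] → w = 0.14
R4: ¬steady=1−0.55=0.45, low=0.86; AND[min(a, b)] → w = 0.45
R5: low=0.86, unstable=0.43; AND[min(a, b)] → w = 0.43
Rules with consequent 'moderate': {R1, R3} → strengths 0.52, 0.14
Aggregate via t-conorm [max(a, b)]: 0.52

0.52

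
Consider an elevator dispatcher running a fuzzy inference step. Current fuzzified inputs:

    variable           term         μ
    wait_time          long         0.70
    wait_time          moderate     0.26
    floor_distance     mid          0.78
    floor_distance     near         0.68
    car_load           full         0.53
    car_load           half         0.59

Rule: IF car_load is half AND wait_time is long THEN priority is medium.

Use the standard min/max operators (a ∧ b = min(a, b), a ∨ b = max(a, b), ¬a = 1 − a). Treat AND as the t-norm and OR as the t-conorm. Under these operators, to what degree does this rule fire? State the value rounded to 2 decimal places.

firing strength: half=0.59, long=0.70; AND[min(a, b)] → w = 0.59

0.59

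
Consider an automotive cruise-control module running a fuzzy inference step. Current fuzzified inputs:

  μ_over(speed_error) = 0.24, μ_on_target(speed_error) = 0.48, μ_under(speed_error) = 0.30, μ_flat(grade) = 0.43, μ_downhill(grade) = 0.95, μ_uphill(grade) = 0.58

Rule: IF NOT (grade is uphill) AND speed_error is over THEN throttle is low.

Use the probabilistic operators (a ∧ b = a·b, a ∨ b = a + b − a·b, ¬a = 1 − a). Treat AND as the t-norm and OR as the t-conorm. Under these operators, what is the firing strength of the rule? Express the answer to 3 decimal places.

firing strength: ¬uphill=1−0.58=0.42, over=0.24; AND[a·b] → w = 0.1008

0.101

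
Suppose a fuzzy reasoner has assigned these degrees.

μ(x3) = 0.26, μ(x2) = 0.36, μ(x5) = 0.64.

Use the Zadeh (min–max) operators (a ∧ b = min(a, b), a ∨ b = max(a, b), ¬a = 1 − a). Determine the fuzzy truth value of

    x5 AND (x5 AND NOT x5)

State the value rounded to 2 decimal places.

NOT x5 = 1 − 0.64 = 0.36
x5 AND NOT x5 = min(a, b) on (0.64, 0.36) = 0.36
x5 AND (x5 AND NOT x5) = min(a, b) on (0.64, 0.36) = 0.36

0.36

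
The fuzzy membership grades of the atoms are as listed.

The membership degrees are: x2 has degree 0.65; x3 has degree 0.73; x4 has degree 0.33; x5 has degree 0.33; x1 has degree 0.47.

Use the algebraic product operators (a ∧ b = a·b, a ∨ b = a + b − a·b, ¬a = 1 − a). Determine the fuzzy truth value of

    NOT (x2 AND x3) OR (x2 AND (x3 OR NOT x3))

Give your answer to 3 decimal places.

0.773

x2 AND x3 = a·b on (0.6500, 0.7300) = 0.4745
NOT (x2 AND x3) = 1 − 0.4745 = 0.5255
NOT x3 = 1 − 0.7300 = 0.2700
x3 OR NOT x3 = a + b − a·b on (0.7300, 0.2700) = 0.8029
x2 AND (x3 OR NOT x3) = a·b on (0.6500, 0.8029) = 0.5219
NOT (x2 AND x3) OR (x2 AND (x3 OR NOT x3)) = a + b − a·b on (0.5255, 0.5219) = 0.7731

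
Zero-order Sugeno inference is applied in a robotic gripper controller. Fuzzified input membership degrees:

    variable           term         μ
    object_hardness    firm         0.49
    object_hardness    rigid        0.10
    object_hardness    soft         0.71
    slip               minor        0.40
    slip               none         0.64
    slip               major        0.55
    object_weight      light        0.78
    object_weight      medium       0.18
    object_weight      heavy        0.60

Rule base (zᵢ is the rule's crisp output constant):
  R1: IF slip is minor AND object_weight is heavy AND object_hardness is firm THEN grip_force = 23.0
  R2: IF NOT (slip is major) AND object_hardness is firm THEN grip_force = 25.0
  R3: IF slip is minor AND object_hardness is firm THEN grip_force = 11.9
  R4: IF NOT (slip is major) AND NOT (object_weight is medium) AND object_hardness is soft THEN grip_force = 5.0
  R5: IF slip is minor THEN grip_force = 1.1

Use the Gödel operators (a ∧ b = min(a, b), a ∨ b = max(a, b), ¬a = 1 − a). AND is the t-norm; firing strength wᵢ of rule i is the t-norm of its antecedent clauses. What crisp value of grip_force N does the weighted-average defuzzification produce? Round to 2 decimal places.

13.29

R1 (z=23.0): minor=0.40, heavy=0.60, firm=0.49; AND[min(a, b)] → w = 0.40
R2 (z=25.0): ¬major=1−0.55=0.45, firm=0.49; AND[min(a, b)] → w = 0.45
R3 (z=11.9): minor=0.40, firm=0.49; AND[min(a, b)] → w = 0.40
R4 (z=5.0): ¬major=1−0.55=0.45, ¬medium=1−0.18=0.82, soft=0.71; AND[min(a, b)] → w = 0.45
R5 (z=1.1): minor=0.40 → w = 0.40
Weighted average = (0.40·23.0 + 0.45·25.0 + 0.40·11.9 + 0.45·5.0 + 0.40·1.1) / (0.40 + 0.45 + 0.40 + 0.45 + 0.40)
  = 27.9000 / 2.1000 = 13.29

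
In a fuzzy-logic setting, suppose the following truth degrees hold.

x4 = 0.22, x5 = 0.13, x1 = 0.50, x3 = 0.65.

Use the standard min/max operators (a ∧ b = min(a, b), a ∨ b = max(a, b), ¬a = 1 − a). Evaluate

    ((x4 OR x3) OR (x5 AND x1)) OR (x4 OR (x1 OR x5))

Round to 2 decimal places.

0.65

x4 OR x3 = max(a, b) on (0.22, 0.65) = 0.65
x5 AND x1 = min(a, b) on (0.13, 0.50) = 0.13
(x4 OR x3) OR (x5 AND x1) = max(a, b) on (0.65, 0.13) = 0.65
x1 OR x5 = max(a, b) on (0.50, 0.13) = 0.50
x4 OR (x1 OR x5) = max(a, b) on (0.22, 0.50) = 0.50
((x4 OR x3) OR (x5 AND x1)) OR (x4 OR (x1 OR x5)) = max(a, b) on (0.65, 0.50) = 0.65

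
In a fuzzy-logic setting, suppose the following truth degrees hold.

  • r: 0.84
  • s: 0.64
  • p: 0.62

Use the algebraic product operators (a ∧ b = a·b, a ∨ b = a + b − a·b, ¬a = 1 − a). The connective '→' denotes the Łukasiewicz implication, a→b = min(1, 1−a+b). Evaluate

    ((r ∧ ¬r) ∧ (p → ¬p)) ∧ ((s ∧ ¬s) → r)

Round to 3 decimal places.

0.102

¬r = 1 − 0.8400 = 0.1600
r ∧ ¬r = a·b on (0.8400, 0.1600) = 0.1344
¬p = 1 − 0.6200 = 0.3800
p → ¬p  [Łukasiewicz: min(1, 1−a+b)] with a=0.6200, b=0.3800 → 0.7600
(r ∧ ¬r) ∧ (p → ¬p) = a·b on (0.1344, 0.7600) = 0.1021
¬s = 1 − 0.6400 = 0.3600
s ∧ ¬s = a·b on (0.6400, 0.3600) = 0.2304
(s ∧ ¬s) → r  [Łukasiewicz: min(1, 1−a+b)] with a=0.2304, b=0.8400 → 1.0000
((r ∧ ¬r) ∧ (p → ¬p)) ∧ ((s ∧ ¬s) → r) = a·b on (0.1021, 1.0000) = 0.1021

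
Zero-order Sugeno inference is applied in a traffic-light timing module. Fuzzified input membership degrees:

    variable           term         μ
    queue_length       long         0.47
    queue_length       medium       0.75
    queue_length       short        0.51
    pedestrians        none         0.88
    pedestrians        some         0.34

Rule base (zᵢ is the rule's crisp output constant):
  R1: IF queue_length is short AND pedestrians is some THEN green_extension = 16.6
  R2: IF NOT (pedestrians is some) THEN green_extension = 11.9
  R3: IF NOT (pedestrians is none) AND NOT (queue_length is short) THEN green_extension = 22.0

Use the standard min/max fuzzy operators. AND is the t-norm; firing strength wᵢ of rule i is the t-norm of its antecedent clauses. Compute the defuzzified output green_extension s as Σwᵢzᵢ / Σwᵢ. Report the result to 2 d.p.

R1 (z=16.6): short=0.51, some=0.34; AND[min(a, b)] → w = 0.34
R2 (z=11.9): ¬some=1−0.34=0.66 → w = 0.66
R3 (z=22.0): ¬none=1−0.88=0.12, ¬short=1−0.51=0.49; AND[min(a, b)] → w = 0.12
Weighted average = (0.34·16.6 + 0.66·11.9 + 0.12·22.0) / (0.34 + 0.66 + 0.12)
  = 16.1380 / 1.1200 = 14.41

14.41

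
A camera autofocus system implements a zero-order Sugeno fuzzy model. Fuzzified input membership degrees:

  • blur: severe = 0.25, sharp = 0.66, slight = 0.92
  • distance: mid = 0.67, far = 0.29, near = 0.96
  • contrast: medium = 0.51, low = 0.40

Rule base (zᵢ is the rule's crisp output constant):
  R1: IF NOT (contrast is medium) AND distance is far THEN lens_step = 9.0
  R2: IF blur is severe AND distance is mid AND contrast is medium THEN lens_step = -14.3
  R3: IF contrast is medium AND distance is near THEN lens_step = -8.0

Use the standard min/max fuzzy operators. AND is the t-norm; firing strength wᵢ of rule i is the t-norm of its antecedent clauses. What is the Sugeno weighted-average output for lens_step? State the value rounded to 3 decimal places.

R1 (z=9.0): ¬medium=1−0.51=0.49, far=0.29; AND[min(a, b)] → w = 0.29
R2 (z=-14.3): severe=0.25, mid=0.67, medium=0.51; AND[min(a, b)] → w = 0.25
R3 (z=-8.0): medium=0.51, near=0.96; AND[min(a, b)] → w = 0.51
Weighted average = (0.29·9.0 + 0.25·-14.3 + 0.51·-8.0) / (0.29 + 0.25 + 0.51)
  = -5.0450 / 1.0500 = -4.805

-4.805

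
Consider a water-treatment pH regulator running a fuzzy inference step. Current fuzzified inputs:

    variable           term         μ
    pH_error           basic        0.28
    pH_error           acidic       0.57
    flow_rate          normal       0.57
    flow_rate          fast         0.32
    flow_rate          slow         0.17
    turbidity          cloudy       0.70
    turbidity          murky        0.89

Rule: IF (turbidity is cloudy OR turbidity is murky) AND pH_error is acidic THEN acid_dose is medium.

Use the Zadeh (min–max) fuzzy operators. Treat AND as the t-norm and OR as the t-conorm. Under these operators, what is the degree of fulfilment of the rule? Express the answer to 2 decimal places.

0.57

firing strength: (cloudy=0.70 OR murky=0.89) = 0.89; AND[min(a, b)] with acidic=0.57 → w = 0.57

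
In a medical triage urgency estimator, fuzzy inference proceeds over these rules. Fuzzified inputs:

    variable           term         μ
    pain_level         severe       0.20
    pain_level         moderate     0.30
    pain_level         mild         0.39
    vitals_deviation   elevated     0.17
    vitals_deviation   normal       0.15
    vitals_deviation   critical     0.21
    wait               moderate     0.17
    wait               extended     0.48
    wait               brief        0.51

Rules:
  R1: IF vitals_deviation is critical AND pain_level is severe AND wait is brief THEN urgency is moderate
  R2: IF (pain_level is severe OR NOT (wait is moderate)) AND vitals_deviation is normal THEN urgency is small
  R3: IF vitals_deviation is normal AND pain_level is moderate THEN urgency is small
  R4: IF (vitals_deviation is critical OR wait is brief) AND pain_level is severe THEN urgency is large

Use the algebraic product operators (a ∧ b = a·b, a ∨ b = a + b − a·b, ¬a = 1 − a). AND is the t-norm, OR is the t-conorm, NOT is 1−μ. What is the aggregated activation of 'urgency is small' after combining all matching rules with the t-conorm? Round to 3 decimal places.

0.169

R1: critical=0.21, severe=0.20, brief=0.51; AND[a·b] → w = 0.0214
R2: (severe=0.20 OR ¬moderate=1−0.17=0.83) = 0.8640; AND[a·b] with normal=0.15 → w = 0.1296
R3: normal=0.15, moderate=0.30; AND[a·b] → w = 0.0450
R4: (critical=0.21 OR brief=0.51) = 0.6129; AND[a·b] with severe=0.20 → w = 0.1226
Rules with consequent 'small': {R2, R3} → strengths 0.1296, 0.0450
Aggregate via t-conorm [a + b − a·b]: 0.1688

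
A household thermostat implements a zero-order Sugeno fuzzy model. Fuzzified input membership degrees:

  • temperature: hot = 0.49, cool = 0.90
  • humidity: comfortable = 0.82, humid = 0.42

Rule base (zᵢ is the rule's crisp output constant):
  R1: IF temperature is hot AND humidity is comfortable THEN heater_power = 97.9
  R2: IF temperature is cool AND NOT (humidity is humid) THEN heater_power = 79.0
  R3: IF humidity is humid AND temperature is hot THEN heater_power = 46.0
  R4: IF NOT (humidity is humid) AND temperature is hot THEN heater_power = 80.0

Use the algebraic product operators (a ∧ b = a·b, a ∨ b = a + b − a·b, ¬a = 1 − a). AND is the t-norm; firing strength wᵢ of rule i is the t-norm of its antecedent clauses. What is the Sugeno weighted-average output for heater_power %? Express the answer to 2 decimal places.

R1 (z=97.9): hot=0.49, comfortable=0.82; AND[a·b] → w = 0.4018
R2 (z=79.0): cool=0.90, ¬humid=1−0.42=0.58; AND[a·b] → w = 0.5220
R3 (z=46.0): humid=0.42, hot=0.49; AND[a·b] → w = 0.2058
R4 (z=80.0): ¬humid=1−0.42=0.58, hot=0.49; AND[a·b] → w = 0.2842
Weighted average = (0.4018·97.9 + 0.5220·79.0 + 0.2058·46.0 + 0.2842·80.0) / (0.4018 + 0.5220 + 0.2058 + 0.2842)
  = 112.7770 / 1.4138 = 79.77

79.77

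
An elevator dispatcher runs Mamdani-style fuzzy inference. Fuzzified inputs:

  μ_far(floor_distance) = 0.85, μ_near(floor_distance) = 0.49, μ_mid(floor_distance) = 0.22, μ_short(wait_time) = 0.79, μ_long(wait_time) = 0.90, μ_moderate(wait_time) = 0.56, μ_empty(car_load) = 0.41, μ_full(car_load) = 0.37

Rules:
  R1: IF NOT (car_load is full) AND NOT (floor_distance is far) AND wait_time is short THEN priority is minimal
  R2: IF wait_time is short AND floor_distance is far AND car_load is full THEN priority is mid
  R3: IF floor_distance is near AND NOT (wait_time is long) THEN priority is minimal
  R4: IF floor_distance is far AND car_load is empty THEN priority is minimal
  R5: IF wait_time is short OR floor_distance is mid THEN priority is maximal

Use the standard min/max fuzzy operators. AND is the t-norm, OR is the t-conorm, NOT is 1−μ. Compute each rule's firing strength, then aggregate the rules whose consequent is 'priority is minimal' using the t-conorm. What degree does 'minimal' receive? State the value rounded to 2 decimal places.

R1: ¬full=1−0.37=0.63, ¬far=1−0.85=0.15, short=0.79; AND[min(a, b)] → w = 0.15
R2: short=0.79, far=0.85, full=0.37; AND[min(a, b)] → w = 0.37
R3: near=0.49, ¬long=1−0.90=0.10; AND[min(a, b)] → w = 0.10
R4: far=0.85, empty=0.41; AND[min(a, b)] → w = 0.41
R5: short=0.79, mid=0.22; OR[max(a, b)] → w = 0.79
Rules with consequent 'minimal': {R1, R3, R4} → strengths 0.15, 0.10, 0.41
Aggregate via t-conorm [max(a, b)]: 0.41

0.41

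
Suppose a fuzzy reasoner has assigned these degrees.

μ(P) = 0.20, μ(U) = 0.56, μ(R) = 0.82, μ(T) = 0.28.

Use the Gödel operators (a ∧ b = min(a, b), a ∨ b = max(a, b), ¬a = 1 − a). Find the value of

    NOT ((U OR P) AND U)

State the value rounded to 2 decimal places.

0.44

U OR P = max(a, b) on (0.56, 0.20) = 0.56
(U OR P) AND U = min(a, b) on (0.56, 0.56) = 0.56
NOT ((U OR P) AND U) = 1 − 0.56 = 0.44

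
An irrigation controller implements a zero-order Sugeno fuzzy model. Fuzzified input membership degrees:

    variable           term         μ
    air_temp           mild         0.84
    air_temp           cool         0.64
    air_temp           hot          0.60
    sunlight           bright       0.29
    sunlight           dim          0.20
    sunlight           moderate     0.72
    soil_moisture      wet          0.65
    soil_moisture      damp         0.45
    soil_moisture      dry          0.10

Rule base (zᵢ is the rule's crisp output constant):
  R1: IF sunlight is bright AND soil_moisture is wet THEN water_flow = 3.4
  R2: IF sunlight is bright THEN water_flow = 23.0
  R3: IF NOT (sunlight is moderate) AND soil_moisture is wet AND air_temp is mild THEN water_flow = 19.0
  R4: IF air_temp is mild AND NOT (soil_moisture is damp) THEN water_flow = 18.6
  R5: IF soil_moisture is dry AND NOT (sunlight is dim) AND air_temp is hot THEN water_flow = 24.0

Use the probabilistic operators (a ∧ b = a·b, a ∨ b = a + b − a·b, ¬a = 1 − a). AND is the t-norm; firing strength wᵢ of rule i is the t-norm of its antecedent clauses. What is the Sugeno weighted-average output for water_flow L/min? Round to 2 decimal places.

17.49

R1 (z=3.4): bright=0.29, wet=0.65; AND[a·b] → w = 0.1885
R2 (z=23.0): bright=0.29 → w = 0.2900
R3 (z=19.0): ¬moderate=1−0.72=0.28, wet=0.65, mild=0.84; AND[a·b] → w = 0.1529
R4 (z=18.6): mild=0.84, ¬damp=1−0.45=0.55; AND[a·b] → w = 0.4620
R5 (z=24.0): dry=0.10, ¬dim=1−0.20=0.80, hot=0.60; AND[a·b] → w = 0.0480
Weighted average = (0.1885·3.4 + 0.2900·23.0 + 0.1529·19.0 + 0.4620·18.6 + 0.0480·24.0) / (0.1885 + 0.2900 + 0.1529 + 0.4620 + 0.0480)
  = 19.9608 / 1.1414 = 17.49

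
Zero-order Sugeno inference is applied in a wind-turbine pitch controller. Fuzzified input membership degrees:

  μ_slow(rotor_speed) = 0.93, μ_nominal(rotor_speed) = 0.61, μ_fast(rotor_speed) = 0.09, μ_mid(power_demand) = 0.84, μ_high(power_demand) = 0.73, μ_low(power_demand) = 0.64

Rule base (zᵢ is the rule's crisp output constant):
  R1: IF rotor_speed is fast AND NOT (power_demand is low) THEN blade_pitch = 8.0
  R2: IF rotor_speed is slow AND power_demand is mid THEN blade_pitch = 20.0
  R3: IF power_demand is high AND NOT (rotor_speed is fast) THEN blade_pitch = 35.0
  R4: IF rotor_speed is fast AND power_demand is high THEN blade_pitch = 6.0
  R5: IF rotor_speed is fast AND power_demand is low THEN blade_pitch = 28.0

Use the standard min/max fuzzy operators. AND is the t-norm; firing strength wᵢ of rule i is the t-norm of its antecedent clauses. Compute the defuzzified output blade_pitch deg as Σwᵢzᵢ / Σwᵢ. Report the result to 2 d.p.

R1 (z=8.0): fast=0.09, ¬low=1−0.64=0.36; AND[min(a, b)] → w = 0.09
R2 (z=20.0): slow=0.93, mid=0.84; AND[min(a, b)] → w = 0.84
R3 (z=35.0): high=0.73, ¬fast=1−0.09=0.91; AND[min(a, b)] → w = 0.73
R4 (z=6.0): fast=0.09, high=0.73; AND[min(a, b)] → w = 0.09
R5 (z=28.0): fast=0.09, low=0.64; AND[min(a, b)] → w = 0.09
Weighted average = (0.09·8.0 + 0.84·20.0 + 0.73·35.0 + 0.09·6.0 + 0.09·28.0) / (0.09 + 0.84 + 0.73 + 0.09 + 0.09)
  = 46.1300 / 1.8400 = 25.07

25.07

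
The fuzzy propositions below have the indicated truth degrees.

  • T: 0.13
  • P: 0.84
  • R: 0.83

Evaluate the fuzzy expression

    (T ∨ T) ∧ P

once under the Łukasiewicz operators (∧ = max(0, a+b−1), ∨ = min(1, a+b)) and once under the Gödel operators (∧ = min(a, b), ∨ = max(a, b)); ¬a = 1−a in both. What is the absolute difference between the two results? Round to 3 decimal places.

0.030

Under Łukasiewicz:
  T ∨ T = min(1, a+b) on (0.13, 0.13) = 0.26
  (T ∨ T) ∧ P = max(0, a+b−1) on (0.26, 0.84) = 0.10
  → value = 0.1000
Under Gödel:
  T ∨ T = max(a, b) on (0.13, 0.13) = 0.13
  (T ∨ T) ∧ P = min(a, b) on (0.13, 0.84) = 0.13
  → value = 0.1300
|0.1000 − 0.1300| = 0.030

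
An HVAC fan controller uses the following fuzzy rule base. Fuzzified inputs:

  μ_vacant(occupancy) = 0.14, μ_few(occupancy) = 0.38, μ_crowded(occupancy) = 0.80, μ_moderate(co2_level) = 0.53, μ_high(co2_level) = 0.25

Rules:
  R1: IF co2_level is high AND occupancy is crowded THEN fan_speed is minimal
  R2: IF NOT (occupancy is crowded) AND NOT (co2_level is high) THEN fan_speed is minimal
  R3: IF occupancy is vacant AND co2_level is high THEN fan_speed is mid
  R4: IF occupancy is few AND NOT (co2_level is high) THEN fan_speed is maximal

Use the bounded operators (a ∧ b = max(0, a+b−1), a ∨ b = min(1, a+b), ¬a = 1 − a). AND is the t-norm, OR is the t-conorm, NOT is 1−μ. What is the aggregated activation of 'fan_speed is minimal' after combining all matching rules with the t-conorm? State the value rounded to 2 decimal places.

R1: high=0.25, crowded=0.80; AND[max(0, a+b−1)] → w = 0.05
R2: ¬crowded=1−0.80=0.20, ¬high=1−0.25=0.75; AND[max(0, a+b−1)] → w = 0.00
R3: vacant=0.14, high=0.25; AND[max(0, a+b−1)] → w = 0.00
R4: few=0.38, ¬high=1−0.25=0.75; AND[max(0, a+b−1)] → w = 0.13
Rules with consequent 'minimal': {R1, R2} → strengths 0.05, 0.00
Aggregate via t-conorm [min(1, a+b)]: 0.05

0.05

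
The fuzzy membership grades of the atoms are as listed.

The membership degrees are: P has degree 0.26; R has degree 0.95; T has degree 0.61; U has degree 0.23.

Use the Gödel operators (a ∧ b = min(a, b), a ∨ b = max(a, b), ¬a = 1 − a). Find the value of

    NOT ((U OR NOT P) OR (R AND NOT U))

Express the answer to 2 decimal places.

0.23

NOT P = 1 − 0.26 = 0.74
U OR NOT P = max(a, b) on (0.23, 0.74) = 0.74
NOT U = 1 − 0.23 = 0.77
R AND NOT U = min(a, b) on (0.95, 0.77) = 0.77
(U OR NOT P) OR (R AND NOT U) = max(a, b) on (0.74, 0.77) = 0.77
NOT ((U OR NOT P) OR (R AND NOT U)) = 1 − 0.77 = 0.23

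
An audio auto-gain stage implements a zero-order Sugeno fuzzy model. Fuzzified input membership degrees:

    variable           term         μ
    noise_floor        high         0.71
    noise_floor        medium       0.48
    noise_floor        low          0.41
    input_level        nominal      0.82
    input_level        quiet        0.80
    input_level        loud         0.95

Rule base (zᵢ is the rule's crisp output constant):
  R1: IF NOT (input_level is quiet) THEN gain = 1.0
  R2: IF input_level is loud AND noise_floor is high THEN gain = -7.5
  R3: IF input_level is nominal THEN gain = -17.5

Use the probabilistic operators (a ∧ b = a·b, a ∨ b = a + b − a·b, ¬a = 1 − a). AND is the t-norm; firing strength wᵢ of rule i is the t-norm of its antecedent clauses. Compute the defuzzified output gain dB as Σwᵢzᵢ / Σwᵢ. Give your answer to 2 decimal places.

-11.34

R1 (z=1.0): ¬quiet=1−0.80=0.20 → w = 0.2000
R2 (z=-7.5): loud=0.95, high=0.71; AND[a·b] → w = 0.6745
R3 (z=-17.5): nominal=0.82 → w = 0.8200
Weighted average = (0.2000·1.0 + 0.6745·-7.5 + 0.8200·-17.5) / (0.2000 + 0.6745 + 0.8200)
  = -19.2087 / 1.6945 = -11.34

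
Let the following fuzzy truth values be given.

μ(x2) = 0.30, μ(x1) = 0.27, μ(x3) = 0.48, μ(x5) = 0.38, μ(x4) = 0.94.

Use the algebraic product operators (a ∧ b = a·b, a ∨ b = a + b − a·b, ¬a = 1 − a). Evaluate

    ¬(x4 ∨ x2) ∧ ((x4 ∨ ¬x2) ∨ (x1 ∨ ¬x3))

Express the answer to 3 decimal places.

0.042

x4 ∨ x2 = a + b − a·b on (0.9400, 0.3000) = 0.9580
¬(x4 ∨ x2) = 1 − 0.9580 = 0.0420
¬x2 = 1 − 0.3000 = 0.7000
x4 ∨ ¬x2 = a + b − a·b on (0.9400, 0.7000) = 0.9820
¬x3 = 1 − 0.4800 = 0.5200
x1 ∨ ¬x3 = a + b − a·b on (0.2700, 0.5200) = 0.6496
(x4 ∨ ¬x2) ∨ (x1 ∨ ¬x3) = a + b − a·b on (0.9820, 0.6496) = 0.9937
¬(x4 ∨ x2) ∧ ((x4 ∨ ¬x2) ∨ (x1 ∨ ¬x3)) = a·b on (0.0420, 0.9937) = 0.0417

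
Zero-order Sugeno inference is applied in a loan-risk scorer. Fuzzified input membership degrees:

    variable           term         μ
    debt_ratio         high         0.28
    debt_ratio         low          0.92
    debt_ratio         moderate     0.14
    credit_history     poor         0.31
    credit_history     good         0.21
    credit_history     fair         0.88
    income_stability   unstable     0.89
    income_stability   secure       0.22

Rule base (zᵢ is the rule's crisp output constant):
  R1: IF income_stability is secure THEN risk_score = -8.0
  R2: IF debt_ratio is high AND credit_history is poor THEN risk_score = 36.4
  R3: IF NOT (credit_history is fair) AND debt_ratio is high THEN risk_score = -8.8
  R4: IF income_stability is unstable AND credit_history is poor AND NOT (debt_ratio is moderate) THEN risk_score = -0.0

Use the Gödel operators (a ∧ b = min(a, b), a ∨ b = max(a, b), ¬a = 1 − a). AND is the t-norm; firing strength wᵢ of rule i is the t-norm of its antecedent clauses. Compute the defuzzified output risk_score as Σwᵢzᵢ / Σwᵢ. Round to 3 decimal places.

7.931

R1 (z=-8.0): secure=0.22 → w = 0.22
R2 (z=36.4): high=0.28, poor=0.31; AND[min(a, b)] → w = 0.28
R3 (z=-8.8): ¬fair=1−0.88=0.12, high=0.28; AND[min(a, b)] → w = 0.12
R4 (z=-0.0): unstable=0.89, poor=0.31, ¬moderate=1−0.14=0.86; AND[min(a, b)] → w = 0.31
Weighted average = (0.22·-8.0 + 0.28·36.4 + 0.12·-8.8 + 0.31·-0.0) / (0.22 + 0.28 + 0.12 + 0.31)
  = 7.3760 / 0.9300 = 7.931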